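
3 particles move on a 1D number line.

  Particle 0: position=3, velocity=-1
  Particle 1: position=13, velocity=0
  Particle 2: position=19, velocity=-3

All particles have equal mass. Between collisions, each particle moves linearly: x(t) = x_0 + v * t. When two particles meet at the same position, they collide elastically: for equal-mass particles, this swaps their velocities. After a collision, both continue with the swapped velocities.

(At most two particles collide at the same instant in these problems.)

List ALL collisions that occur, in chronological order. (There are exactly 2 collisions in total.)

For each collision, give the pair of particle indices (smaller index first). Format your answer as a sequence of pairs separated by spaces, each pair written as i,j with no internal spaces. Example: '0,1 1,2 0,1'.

Collision at t=2: particles 1 and 2 swap velocities; positions: p0=1 p1=13 p2=13; velocities now: v0=-1 v1=-3 v2=0
Collision at t=8: particles 0 and 1 swap velocities; positions: p0=-5 p1=-5 p2=13; velocities now: v0=-3 v1=-1 v2=0

Answer: 1,2 0,1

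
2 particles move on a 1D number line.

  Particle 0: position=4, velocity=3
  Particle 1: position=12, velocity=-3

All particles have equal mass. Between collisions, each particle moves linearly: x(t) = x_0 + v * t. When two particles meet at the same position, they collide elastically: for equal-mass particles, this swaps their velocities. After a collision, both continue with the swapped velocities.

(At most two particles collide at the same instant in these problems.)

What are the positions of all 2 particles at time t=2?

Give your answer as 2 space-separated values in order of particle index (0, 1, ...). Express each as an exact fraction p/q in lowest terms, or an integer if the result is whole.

Collision at t=4/3: particles 0 and 1 swap velocities; positions: p0=8 p1=8; velocities now: v0=-3 v1=3
Advance to t=2 (no further collisions before then); velocities: v0=-3 v1=3; positions = 6 10

Answer: 6 10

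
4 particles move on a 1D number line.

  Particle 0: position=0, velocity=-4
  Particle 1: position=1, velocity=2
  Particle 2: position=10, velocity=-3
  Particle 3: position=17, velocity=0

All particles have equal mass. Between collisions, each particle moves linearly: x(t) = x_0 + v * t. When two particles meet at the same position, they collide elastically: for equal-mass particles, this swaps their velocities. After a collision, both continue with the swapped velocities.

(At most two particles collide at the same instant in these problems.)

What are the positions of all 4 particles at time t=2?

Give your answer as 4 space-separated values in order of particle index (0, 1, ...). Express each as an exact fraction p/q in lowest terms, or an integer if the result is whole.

Collision at t=9/5: particles 1 and 2 swap velocities; positions: p0=-36/5 p1=23/5 p2=23/5 p3=17; velocities now: v0=-4 v1=-3 v2=2 v3=0
Advance to t=2 (no further collisions before then); velocities: v0=-4 v1=-3 v2=2 v3=0; positions = -8 4 5 17

Answer: -8 4 5 17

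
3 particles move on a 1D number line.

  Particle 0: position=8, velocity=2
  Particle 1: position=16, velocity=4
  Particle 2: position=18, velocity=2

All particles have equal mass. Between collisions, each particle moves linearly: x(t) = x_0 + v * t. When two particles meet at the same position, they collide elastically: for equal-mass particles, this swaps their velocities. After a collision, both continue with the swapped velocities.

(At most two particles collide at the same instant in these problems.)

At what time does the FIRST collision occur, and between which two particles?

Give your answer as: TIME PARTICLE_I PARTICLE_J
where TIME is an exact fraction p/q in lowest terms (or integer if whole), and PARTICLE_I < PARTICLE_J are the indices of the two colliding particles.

Pair (0,1): pos 8,16 vel 2,4 -> not approaching (rel speed -2 <= 0)
Pair (1,2): pos 16,18 vel 4,2 -> gap=2, closing at 2/unit, collide at t=1
Earliest collision: t=1 between 1 and 2

Answer: 1 1 2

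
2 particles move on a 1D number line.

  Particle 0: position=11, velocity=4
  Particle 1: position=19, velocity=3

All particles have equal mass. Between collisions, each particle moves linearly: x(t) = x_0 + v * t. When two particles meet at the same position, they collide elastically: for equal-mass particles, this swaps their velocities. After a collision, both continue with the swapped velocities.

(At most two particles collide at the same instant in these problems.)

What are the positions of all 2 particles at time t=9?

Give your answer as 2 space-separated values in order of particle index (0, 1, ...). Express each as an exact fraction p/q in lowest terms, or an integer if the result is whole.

Answer: 46 47

Derivation:
Collision at t=8: particles 0 and 1 swap velocities; positions: p0=43 p1=43; velocities now: v0=3 v1=4
Advance to t=9 (no further collisions before then); velocities: v0=3 v1=4; positions = 46 47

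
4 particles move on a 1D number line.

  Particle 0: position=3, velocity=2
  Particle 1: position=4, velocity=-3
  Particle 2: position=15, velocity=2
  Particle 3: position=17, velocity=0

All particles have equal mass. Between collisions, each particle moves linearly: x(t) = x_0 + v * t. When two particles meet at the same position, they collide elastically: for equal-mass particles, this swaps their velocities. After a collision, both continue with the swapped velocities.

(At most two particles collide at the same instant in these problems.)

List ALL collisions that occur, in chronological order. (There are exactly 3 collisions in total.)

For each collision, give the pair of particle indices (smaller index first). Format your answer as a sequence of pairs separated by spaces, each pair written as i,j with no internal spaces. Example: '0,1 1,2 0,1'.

Answer: 0,1 2,3 1,2

Derivation:
Collision at t=1/5: particles 0 and 1 swap velocities; positions: p0=17/5 p1=17/5 p2=77/5 p3=17; velocities now: v0=-3 v1=2 v2=2 v3=0
Collision at t=1: particles 2 and 3 swap velocities; positions: p0=1 p1=5 p2=17 p3=17; velocities now: v0=-3 v1=2 v2=0 v3=2
Collision at t=7: particles 1 and 2 swap velocities; positions: p0=-17 p1=17 p2=17 p3=29; velocities now: v0=-3 v1=0 v2=2 v3=2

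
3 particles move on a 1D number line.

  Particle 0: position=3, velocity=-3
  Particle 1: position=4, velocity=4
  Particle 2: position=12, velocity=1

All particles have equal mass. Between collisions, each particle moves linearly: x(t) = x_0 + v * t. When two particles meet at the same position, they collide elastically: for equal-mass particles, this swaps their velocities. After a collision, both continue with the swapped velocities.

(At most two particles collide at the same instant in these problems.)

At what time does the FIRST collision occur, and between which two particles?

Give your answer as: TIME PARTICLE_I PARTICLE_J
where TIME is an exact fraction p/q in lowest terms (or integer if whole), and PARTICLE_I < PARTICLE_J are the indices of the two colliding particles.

Pair (0,1): pos 3,4 vel -3,4 -> not approaching (rel speed -7 <= 0)
Pair (1,2): pos 4,12 vel 4,1 -> gap=8, closing at 3/unit, collide at t=8/3
Earliest collision: t=8/3 between 1 and 2

Answer: 8/3 1 2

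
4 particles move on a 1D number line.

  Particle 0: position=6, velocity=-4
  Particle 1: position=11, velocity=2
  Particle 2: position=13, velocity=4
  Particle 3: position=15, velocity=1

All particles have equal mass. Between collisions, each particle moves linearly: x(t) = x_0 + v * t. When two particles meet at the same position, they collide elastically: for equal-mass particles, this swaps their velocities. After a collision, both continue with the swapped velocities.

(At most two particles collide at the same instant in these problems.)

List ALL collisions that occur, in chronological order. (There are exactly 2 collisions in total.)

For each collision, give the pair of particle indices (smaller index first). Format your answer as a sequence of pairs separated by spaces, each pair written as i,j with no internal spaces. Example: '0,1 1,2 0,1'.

Answer: 2,3 1,2

Derivation:
Collision at t=2/3: particles 2 and 3 swap velocities; positions: p0=10/3 p1=37/3 p2=47/3 p3=47/3; velocities now: v0=-4 v1=2 v2=1 v3=4
Collision at t=4: particles 1 and 2 swap velocities; positions: p0=-10 p1=19 p2=19 p3=29; velocities now: v0=-4 v1=1 v2=2 v3=4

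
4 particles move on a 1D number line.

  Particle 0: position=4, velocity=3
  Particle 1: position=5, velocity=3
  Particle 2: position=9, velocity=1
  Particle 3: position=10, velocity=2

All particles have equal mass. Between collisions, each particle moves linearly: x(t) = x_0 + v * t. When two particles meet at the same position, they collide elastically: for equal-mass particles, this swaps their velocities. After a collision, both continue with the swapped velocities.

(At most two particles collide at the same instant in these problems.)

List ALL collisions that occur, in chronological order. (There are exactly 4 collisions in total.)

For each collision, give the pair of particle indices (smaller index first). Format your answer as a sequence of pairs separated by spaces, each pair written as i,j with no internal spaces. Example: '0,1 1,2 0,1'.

Answer: 1,2 0,1 2,3 1,2

Derivation:
Collision at t=2: particles 1 and 2 swap velocities; positions: p0=10 p1=11 p2=11 p3=14; velocities now: v0=3 v1=1 v2=3 v3=2
Collision at t=5/2: particles 0 and 1 swap velocities; positions: p0=23/2 p1=23/2 p2=25/2 p3=15; velocities now: v0=1 v1=3 v2=3 v3=2
Collision at t=5: particles 2 and 3 swap velocities; positions: p0=14 p1=19 p2=20 p3=20; velocities now: v0=1 v1=3 v2=2 v3=3
Collision at t=6: particles 1 and 2 swap velocities; positions: p0=15 p1=22 p2=22 p3=23; velocities now: v0=1 v1=2 v2=3 v3=3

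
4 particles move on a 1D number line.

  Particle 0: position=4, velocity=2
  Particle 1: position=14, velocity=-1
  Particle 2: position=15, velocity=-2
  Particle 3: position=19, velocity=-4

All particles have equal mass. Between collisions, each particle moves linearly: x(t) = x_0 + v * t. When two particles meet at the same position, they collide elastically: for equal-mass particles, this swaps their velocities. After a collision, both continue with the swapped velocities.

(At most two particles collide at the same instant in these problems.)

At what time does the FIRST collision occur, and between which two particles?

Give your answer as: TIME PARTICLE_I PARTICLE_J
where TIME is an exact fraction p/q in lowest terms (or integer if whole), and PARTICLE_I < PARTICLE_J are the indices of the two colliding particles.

Pair (0,1): pos 4,14 vel 2,-1 -> gap=10, closing at 3/unit, collide at t=10/3
Pair (1,2): pos 14,15 vel -1,-2 -> gap=1, closing at 1/unit, collide at t=1
Pair (2,3): pos 15,19 vel -2,-4 -> gap=4, closing at 2/unit, collide at t=2
Earliest collision: t=1 between 1 and 2

Answer: 1 1 2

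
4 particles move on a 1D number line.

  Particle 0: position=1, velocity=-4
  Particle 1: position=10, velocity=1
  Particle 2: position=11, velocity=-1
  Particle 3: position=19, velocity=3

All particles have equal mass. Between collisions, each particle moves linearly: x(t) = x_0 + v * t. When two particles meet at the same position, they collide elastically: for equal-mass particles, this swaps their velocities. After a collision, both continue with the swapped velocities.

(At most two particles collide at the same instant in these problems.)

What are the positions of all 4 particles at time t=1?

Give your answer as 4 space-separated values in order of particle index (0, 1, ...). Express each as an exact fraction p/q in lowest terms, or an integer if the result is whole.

Answer: -3 10 11 22

Derivation:
Collision at t=1/2: particles 1 and 2 swap velocities; positions: p0=-1 p1=21/2 p2=21/2 p3=41/2; velocities now: v0=-4 v1=-1 v2=1 v3=3
Advance to t=1 (no further collisions before then); velocities: v0=-4 v1=-1 v2=1 v3=3; positions = -3 10 11 22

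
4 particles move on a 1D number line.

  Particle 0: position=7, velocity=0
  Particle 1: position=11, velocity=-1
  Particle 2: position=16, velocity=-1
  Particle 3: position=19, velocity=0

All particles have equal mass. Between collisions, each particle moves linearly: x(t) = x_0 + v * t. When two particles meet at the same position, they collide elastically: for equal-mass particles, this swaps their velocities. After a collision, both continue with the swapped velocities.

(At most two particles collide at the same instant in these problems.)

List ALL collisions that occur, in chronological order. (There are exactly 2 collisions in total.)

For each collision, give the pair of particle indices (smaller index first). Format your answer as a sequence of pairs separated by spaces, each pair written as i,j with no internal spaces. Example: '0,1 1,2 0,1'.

Collision at t=4: particles 0 and 1 swap velocities; positions: p0=7 p1=7 p2=12 p3=19; velocities now: v0=-1 v1=0 v2=-1 v3=0
Collision at t=9: particles 1 and 2 swap velocities; positions: p0=2 p1=7 p2=7 p3=19; velocities now: v0=-1 v1=-1 v2=0 v3=0

Answer: 0,1 1,2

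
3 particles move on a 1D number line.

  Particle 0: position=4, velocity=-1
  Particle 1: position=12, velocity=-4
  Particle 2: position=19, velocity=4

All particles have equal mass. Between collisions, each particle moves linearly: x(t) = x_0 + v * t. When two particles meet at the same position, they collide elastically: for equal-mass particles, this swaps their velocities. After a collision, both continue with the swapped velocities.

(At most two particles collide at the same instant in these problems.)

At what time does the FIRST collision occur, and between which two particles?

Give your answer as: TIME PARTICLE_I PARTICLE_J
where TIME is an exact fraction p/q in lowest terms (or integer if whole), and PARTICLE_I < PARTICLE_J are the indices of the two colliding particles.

Answer: 8/3 0 1

Derivation:
Pair (0,1): pos 4,12 vel -1,-4 -> gap=8, closing at 3/unit, collide at t=8/3
Pair (1,2): pos 12,19 vel -4,4 -> not approaching (rel speed -8 <= 0)
Earliest collision: t=8/3 between 0 and 1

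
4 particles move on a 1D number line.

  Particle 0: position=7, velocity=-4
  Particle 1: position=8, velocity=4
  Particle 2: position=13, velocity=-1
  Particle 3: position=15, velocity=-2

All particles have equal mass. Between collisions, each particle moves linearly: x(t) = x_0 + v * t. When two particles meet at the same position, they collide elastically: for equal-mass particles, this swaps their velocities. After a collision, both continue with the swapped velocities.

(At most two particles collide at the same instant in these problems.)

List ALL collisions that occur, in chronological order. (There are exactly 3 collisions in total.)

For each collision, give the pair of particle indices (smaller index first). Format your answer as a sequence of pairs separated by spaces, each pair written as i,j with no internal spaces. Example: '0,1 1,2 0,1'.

Answer: 1,2 2,3 1,2

Derivation:
Collision at t=1: particles 1 and 2 swap velocities; positions: p0=3 p1=12 p2=12 p3=13; velocities now: v0=-4 v1=-1 v2=4 v3=-2
Collision at t=7/6: particles 2 and 3 swap velocities; positions: p0=7/3 p1=71/6 p2=38/3 p3=38/3; velocities now: v0=-4 v1=-1 v2=-2 v3=4
Collision at t=2: particles 1 and 2 swap velocities; positions: p0=-1 p1=11 p2=11 p3=16; velocities now: v0=-4 v1=-2 v2=-1 v3=4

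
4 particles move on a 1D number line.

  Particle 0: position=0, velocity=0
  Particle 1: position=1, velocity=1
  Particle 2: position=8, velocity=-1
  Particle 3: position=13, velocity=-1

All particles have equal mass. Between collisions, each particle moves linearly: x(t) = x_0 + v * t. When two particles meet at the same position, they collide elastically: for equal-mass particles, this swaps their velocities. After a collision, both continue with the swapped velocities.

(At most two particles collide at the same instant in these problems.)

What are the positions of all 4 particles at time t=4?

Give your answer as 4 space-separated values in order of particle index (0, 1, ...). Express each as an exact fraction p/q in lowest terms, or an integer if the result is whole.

Answer: 0 4 5 9

Derivation:
Collision at t=7/2: particles 1 and 2 swap velocities; positions: p0=0 p1=9/2 p2=9/2 p3=19/2; velocities now: v0=0 v1=-1 v2=1 v3=-1
Advance to t=4 (no further collisions before then); velocities: v0=0 v1=-1 v2=1 v3=-1; positions = 0 4 5 9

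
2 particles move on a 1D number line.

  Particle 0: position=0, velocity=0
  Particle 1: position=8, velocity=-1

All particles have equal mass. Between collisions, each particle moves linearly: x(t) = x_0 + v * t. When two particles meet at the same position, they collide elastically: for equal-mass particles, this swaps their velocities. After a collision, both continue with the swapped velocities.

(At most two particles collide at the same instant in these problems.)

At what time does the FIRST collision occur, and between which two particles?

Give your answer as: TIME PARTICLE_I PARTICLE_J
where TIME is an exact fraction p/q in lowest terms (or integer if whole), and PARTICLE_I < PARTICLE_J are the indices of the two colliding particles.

Pair (0,1): pos 0,8 vel 0,-1 -> gap=8, closing at 1/unit, collide at t=8
Earliest collision: t=8 between 0 and 1

Answer: 8 0 1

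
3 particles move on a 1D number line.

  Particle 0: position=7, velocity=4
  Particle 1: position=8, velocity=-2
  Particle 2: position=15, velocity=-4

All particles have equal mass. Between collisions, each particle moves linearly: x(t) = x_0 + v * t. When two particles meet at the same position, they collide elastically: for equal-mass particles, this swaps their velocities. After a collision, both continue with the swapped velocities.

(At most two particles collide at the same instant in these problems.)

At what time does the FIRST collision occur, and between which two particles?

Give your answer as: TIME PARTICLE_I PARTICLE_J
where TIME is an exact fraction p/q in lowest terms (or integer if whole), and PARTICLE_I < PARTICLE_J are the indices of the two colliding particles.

Answer: 1/6 0 1

Derivation:
Pair (0,1): pos 7,8 vel 4,-2 -> gap=1, closing at 6/unit, collide at t=1/6
Pair (1,2): pos 8,15 vel -2,-4 -> gap=7, closing at 2/unit, collide at t=7/2
Earliest collision: t=1/6 between 0 and 1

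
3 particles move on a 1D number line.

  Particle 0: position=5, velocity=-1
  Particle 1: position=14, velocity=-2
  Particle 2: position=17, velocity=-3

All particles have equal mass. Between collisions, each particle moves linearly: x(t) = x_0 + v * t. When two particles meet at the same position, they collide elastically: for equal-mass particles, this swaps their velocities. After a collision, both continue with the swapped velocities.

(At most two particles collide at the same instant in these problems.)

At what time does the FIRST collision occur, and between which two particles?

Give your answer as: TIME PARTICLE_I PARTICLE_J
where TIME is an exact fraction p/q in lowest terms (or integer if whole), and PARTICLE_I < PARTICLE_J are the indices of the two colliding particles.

Answer: 3 1 2

Derivation:
Pair (0,1): pos 5,14 vel -1,-2 -> gap=9, closing at 1/unit, collide at t=9
Pair (1,2): pos 14,17 vel -2,-3 -> gap=3, closing at 1/unit, collide at t=3
Earliest collision: t=3 between 1 and 2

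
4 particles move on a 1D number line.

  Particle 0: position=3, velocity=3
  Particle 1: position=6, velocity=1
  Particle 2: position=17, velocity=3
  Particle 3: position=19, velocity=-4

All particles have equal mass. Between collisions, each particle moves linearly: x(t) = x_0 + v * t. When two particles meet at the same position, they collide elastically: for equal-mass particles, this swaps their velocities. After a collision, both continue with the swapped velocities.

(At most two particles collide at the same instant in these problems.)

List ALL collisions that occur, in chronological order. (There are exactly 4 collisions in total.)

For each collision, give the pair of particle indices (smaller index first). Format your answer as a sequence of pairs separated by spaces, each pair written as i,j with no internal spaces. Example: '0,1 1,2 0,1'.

Answer: 2,3 0,1 1,2 0,1

Derivation:
Collision at t=2/7: particles 2 and 3 swap velocities; positions: p0=27/7 p1=44/7 p2=125/7 p3=125/7; velocities now: v0=3 v1=1 v2=-4 v3=3
Collision at t=3/2: particles 0 and 1 swap velocities; positions: p0=15/2 p1=15/2 p2=13 p3=43/2; velocities now: v0=1 v1=3 v2=-4 v3=3
Collision at t=16/7: particles 1 and 2 swap velocities; positions: p0=58/7 p1=69/7 p2=69/7 p3=167/7; velocities now: v0=1 v1=-4 v2=3 v3=3
Collision at t=13/5: particles 0 and 1 swap velocities; positions: p0=43/5 p1=43/5 p2=54/5 p3=124/5; velocities now: v0=-4 v1=1 v2=3 v3=3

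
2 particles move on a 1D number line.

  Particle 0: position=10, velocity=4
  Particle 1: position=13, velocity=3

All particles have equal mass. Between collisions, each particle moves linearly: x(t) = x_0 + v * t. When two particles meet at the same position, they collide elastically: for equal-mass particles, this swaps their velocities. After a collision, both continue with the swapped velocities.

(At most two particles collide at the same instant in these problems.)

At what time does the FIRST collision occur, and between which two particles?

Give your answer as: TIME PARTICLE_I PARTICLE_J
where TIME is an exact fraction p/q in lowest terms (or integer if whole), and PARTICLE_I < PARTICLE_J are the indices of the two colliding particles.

Answer: 3 0 1

Derivation:
Pair (0,1): pos 10,13 vel 4,3 -> gap=3, closing at 1/unit, collide at t=3
Earliest collision: t=3 between 0 and 1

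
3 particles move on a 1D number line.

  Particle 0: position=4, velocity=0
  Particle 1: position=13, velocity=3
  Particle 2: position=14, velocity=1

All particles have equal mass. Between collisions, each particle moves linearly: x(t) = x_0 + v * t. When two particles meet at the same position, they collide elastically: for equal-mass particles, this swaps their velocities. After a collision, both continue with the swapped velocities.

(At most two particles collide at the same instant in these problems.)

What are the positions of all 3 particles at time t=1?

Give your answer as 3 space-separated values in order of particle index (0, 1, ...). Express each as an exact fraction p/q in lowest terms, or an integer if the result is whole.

Collision at t=1/2: particles 1 and 2 swap velocities; positions: p0=4 p1=29/2 p2=29/2; velocities now: v0=0 v1=1 v2=3
Advance to t=1 (no further collisions before then); velocities: v0=0 v1=1 v2=3; positions = 4 15 16

Answer: 4 15 16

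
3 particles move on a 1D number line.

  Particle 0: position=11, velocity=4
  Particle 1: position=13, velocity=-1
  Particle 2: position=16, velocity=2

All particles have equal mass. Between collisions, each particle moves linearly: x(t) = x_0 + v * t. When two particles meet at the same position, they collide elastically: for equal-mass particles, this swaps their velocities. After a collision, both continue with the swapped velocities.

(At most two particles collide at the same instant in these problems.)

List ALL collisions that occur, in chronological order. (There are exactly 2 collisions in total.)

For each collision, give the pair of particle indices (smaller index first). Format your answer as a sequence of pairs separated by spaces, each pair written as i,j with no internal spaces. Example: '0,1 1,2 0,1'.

Answer: 0,1 1,2

Derivation:
Collision at t=2/5: particles 0 and 1 swap velocities; positions: p0=63/5 p1=63/5 p2=84/5; velocities now: v0=-1 v1=4 v2=2
Collision at t=5/2: particles 1 and 2 swap velocities; positions: p0=21/2 p1=21 p2=21; velocities now: v0=-1 v1=2 v2=4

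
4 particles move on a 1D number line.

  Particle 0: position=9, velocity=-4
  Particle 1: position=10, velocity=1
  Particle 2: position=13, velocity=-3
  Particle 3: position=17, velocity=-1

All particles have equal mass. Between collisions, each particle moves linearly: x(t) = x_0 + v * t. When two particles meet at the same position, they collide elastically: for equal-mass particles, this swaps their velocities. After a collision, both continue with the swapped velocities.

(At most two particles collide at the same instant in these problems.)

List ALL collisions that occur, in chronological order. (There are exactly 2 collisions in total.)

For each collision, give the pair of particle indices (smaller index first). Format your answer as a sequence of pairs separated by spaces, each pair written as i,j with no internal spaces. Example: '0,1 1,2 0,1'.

Answer: 1,2 2,3

Derivation:
Collision at t=3/4: particles 1 and 2 swap velocities; positions: p0=6 p1=43/4 p2=43/4 p3=65/4; velocities now: v0=-4 v1=-3 v2=1 v3=-1
Collision at t=7/2: particles 2 and 3 swap velocities; positions: p0=-5 p1=5/2 p2=27/2 p3=27/2; velocities now: v0=-4 v1=-3 v2=-1 v3=1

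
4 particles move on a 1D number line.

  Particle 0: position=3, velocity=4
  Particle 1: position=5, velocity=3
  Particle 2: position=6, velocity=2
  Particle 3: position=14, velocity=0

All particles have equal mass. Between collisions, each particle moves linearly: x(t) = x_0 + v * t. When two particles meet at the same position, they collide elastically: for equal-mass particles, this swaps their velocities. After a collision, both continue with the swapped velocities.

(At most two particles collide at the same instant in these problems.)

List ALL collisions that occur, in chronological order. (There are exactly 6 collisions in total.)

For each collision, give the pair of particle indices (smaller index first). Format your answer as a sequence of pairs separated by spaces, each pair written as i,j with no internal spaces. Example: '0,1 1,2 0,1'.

Answer: 1,2 0,1 1,2 2,3 1,2 0,1

Derivation:
Collision at t=1: particles 1 and 2 swap velocities; positions: p0=7 p1=8 p2=8 p3=14; velocities now: v0=4 v1=2 v2=3 v3=0
Collision at t=3/2: particles 0 and 1 swap velocities; positions: p0=9 p1=9 p2=19/2 p3=14; velocities now: v0=2 v1=4 v2=3 v3=0
Collision at t=2: particles 1 and 2 swap velocities; positions: p0=10 p1=11 p2=11 p3=14; velocities now: v0=2 v1=3 v2=4 v3=0
Collision at t=11/4: particles 2 and 3 swap velocities; positions: p0=23/2 p1=53/4 p2=14 p3=14; velocities now: v0=2 v1=3 v2=0 v3=4
Collision at t=3: particles 1 and 2 swap velocities; positions: p0=12 p1=14 p2=14 p3=15; velocities now: v0=2 v1=0 v2=3 v3=4
Collision at t=4: particles 0 and 1 swap velocities; positions: p0=14 p1=14 p2=17 p3=19; velocities now: v0=0 v1=2 v2=3 v3=4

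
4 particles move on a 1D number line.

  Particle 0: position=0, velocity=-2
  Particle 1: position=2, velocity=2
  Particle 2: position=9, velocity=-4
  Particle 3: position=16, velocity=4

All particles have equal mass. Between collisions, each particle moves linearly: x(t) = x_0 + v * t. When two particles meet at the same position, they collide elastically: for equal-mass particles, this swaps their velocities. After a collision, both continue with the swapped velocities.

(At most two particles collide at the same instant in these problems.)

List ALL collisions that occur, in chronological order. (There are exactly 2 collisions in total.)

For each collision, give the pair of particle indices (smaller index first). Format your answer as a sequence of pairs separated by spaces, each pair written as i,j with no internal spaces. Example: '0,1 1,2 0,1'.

Collision at t=7/6: particles 1 and 2 swap velocities; positions: p0=-7/3 p1=13/3 p2=13/3 p3=62/3; velocities now: v0=-2 v1=-4 v2=2 v3=4
Collision at t=9/2: particles 0 and 1 swap velocities; positions: p0=-9 p1=-9 p2=11 p3=34; velocities now: v0=-4 v1=-2 v2=2 v3=4

Answer: 1,2 0,1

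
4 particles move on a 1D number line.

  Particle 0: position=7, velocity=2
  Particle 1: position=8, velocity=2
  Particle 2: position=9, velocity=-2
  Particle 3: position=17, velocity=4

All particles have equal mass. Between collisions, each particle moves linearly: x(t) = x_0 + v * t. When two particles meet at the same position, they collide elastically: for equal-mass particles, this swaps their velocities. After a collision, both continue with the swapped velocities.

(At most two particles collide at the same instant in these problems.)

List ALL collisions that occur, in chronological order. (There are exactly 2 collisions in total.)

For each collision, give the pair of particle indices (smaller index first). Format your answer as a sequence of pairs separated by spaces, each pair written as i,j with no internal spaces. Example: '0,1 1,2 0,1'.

Answer: 1,2 0,1

Derivation:
Collision at t=1/4: particles 1 and 2 swap velocities; positions: p0=15/2 p1=17/2 p2=17/2 p3=18; velocities now: v0=2 v1=-2 v2=2 v3=4
Collision at t=1/2: particles 0 and 1 swap velocities; positions: p0=8 p1=8 p2=9 p3=19; velocities now: v0=-2 v1=2 v2=2 v3=4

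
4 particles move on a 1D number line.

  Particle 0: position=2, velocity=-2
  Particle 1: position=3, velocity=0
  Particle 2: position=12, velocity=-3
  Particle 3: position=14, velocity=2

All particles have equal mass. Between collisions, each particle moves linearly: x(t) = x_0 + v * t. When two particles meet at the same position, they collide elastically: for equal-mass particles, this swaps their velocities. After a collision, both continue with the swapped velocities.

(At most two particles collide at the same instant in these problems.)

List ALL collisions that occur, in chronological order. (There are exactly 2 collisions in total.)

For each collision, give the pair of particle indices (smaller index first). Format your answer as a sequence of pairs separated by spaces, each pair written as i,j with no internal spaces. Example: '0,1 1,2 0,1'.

Answer: 1,2 0,1

Derivation:
Collision at t=3: particles 1 and 2 swap velocities; positions: p0=-4 p1=3 p2=3 p3=20; velocities now: v0=-2 v1=-3 v2=0 v3=2
Collision at t=10: particles 0 and 1 swap velocities; positions: p0=-18 p1=-18 p2=3 p3=34; velocities now: v0=-3 v1=-2 v2=0 v3=2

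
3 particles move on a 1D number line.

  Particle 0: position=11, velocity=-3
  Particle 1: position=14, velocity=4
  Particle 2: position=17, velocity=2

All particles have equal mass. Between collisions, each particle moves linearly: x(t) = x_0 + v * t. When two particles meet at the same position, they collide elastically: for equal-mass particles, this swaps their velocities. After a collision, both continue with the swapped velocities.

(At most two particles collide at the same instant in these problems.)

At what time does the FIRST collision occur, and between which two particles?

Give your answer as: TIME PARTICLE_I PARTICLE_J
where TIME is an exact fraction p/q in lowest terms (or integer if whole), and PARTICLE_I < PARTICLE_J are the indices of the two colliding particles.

Answer: 3/2 1 2

Derivation:
Pair (0,1): pos 11,14 vel -3,4 -> not approaching (rel speed -7 <= 0)
Pair (1,2): pos 14,17 vel 4,2 -> gap=3, closing at 2/unit, collide at t=3/2
Earliest collision: t=3/2 between 1 and 2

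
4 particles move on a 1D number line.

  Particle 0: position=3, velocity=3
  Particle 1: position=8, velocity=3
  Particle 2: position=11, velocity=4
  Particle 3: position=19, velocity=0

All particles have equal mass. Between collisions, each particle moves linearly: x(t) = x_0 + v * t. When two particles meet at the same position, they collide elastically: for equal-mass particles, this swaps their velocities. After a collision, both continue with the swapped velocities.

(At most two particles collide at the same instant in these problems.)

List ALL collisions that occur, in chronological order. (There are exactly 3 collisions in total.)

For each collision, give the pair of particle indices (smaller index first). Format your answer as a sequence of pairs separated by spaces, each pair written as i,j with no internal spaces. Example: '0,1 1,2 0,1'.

Collision at t=2: particles 2 and 3 swap velocities; positions: p0=9 p1=14 p2=19 p3=19; velocities now: v0=3 v1=3 v2=0 v3=4
Collision at t=11/3: particles 1 and 2 swap velocities; positions: p0=14 p1=19 p2=19 p3=77/3; velocities now: v0=3 v1=0 v2=3 v3=4
Collision at t=16/3: particles 0 and 1 swap velocities; positions: p0=19 p1=19 p2=24 p3=97/3; velocities now: v0=0 v1=3 v2=3 v3=4

Answer: 2,3 1,2 0,1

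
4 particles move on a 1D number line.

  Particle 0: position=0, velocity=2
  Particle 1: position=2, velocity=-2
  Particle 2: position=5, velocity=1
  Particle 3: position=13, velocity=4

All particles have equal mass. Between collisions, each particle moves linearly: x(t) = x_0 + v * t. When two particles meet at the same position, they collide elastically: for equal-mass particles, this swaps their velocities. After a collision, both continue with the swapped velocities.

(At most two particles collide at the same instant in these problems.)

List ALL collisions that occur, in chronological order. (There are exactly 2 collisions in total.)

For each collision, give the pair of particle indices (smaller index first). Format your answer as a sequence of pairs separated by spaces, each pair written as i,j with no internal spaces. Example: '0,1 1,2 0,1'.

Answer: 0,1 1,2

Derivation:
Collision at t=1/2: particles 0 and 1 swap velocities; positions: p0=1 p1=1 p2=11/2 p3=15; velocities now: v0=-2 v1=2 v2=1 v3=4
Collision at t=5: particles 1 and 2 swap velocities; positions: p0=-8 p1=10 p2=10 p3=33; velocities now: v0=-2 v1=1 v2=2 v3=4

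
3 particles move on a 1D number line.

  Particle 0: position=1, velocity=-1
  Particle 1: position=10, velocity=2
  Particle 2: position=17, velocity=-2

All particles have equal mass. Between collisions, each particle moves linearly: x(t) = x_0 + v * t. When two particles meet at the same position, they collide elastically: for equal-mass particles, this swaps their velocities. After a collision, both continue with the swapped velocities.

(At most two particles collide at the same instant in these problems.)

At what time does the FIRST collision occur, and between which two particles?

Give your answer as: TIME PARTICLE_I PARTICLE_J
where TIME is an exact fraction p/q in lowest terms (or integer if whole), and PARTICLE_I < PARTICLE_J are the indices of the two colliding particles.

Pair (0,1): pos 1,10 vel -1,2 -> not approaching (rel speed -3 <= 0)
Pair (1,2): pos 10,17 vel 2,-2 -> gap=7, closing at 4/unit, collide at t=7/4
Earliest collision: t=7/4 between 1 and 2

Answer: 7/4 1 2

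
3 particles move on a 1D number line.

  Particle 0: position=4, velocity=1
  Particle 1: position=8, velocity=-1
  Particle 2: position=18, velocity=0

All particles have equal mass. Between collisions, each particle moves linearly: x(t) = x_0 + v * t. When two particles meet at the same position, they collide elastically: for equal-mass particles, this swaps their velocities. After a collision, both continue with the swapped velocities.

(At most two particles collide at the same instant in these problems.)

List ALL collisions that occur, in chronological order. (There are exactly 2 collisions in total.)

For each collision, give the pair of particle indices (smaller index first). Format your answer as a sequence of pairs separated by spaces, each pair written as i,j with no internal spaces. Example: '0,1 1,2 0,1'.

Answer: 0,1 1,2

Derivation:
Collision at t=2: particles 0 and 1 swap velocities; positions: p0=6 p1=6 p2=18; velocities now: v0=-1 v1=1 v2=0
Collision at t=14: particles 1 and 2 swap velocities; positions: p0=-6 p1=18 p2=18; velocities now: v0=-1 v1=0 v2=1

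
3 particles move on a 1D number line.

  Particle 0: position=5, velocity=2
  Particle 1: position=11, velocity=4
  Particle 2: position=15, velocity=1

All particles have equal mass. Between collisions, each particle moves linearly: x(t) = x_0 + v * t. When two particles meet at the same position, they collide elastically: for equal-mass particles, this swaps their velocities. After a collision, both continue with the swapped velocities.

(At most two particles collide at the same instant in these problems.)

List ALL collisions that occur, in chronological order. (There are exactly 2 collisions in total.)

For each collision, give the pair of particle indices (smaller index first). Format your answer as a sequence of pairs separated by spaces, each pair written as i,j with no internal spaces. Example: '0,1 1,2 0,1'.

Answer: 1,2 0,1

Derivation:
Collision at t=4/3: particles 1 and 2 swap velocities; positions: p0=23/3 p1=49/3 p2=49/3; velocities now: v0=2 v1=1 v2=4
Collision at t=10: particles 0 and 1 swap velocities; positions: p0=25 p1=25 p2=51; velocities now: v0=1 v1=2 v2=4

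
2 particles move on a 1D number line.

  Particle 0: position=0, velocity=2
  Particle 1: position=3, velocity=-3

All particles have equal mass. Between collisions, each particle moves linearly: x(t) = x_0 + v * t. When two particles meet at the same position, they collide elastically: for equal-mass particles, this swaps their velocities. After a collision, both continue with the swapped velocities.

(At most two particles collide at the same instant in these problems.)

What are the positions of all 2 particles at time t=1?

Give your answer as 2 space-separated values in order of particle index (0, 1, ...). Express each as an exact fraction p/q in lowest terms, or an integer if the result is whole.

Collision at t=3/5: particles 0 and 1 swap velocities; positions: p0=6/5 p1=6/5; velocities now: v0=-3 v1=2
Advance to t=1 (no further collisions before then); velocities: v0=-3 v1=2; positions = 0 2

Answer: 0 2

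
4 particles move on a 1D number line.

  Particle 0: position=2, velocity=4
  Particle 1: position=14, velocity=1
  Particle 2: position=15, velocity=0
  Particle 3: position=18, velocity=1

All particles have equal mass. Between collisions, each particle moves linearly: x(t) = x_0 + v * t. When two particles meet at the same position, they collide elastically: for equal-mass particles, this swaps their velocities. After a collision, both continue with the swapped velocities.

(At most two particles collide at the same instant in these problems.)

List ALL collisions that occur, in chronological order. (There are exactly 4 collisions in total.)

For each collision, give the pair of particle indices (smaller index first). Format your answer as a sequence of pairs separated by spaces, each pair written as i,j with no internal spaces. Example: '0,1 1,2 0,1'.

Collision at t=1: particles 1 and 2 swap velocities; positions: p0=6 p1=15 p2=15 p3=19; velocities now: v0=4 v1=0 v2=1 v3=1
Collision at t=13/4: particles 0 and 1 swap velocities; positions: p0=15 p1=15 p2=69/4 p3=85/4; velocities now: v0=0 v1=4 v2=1 v3=1
Collision at t=4: particles 1 and 2 swap velocities; positions: p0=15 p1=18 p2=18 p3=22; velocities now: v0=0 v1=1 v2=4 v3=1
Collision at t=16/3: particles 2 and 3 swap velocities; positions: p0=15 p1=58/3 p2=70/3 p3=70/3; velocities now: v0=0 v1=1 v2=1 v3=4

Answer: 1,2 0,1 1,2 2,3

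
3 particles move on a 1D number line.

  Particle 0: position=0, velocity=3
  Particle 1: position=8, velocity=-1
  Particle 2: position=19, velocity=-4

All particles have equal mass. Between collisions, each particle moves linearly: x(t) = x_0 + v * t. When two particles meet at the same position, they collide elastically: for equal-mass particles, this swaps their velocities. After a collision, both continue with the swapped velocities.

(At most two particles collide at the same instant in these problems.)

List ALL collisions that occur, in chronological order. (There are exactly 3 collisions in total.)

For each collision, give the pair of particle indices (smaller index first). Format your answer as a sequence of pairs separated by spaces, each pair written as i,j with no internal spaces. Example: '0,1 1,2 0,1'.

Collision at t=2: particles 0 and 1 swap velocities; positions: p0=6 p1=6 p2=11; velocities now: v0=-1 v1=3 v2=-4
Collision at t=19/7: particles 1 and 2 swap velocities; positions: p0=37/7 p1=57/7 p2=57/7; velocities now: v0=-1 v1=-4 v2=3
Collision at t=11/3: particles 0 and 1 swap velocities; positions: p0=13/3 p1=13/3 p2=11; velocities now: v0=-4 v1=-1 v2=3

Answer: 0,1 1,2 0,1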